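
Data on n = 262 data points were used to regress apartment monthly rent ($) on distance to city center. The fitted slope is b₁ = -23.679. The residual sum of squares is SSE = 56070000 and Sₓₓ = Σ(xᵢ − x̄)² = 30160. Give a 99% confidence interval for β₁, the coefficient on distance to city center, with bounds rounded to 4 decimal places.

MSE = SSE/(n − 2) = 56070000/260 = 215654.
SE(b₁) = √(MSE/Sₓₓ) = √(215654/30160) = 2.67401.
df = n − 2 = 260.
t* = t_{0.005, 260} = 2.59487.
Margin = t* × SE = 2.59487 × 2.67401 = 6.938708.
CI: -23.679 ± 6.938708 → (-30.6177, -16.7403).
With 99% confidence, each one-unit increase in distance to city center is associated with a change of between -30.6177 and -16.7403 $ in apartment monthly rent.

(-30.6177, -16.7403)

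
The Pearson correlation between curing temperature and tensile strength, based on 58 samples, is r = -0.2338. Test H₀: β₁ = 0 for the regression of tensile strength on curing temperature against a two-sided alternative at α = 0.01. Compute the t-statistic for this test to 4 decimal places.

t = r·√(n − 2)/√(1 − r²) = -0.2338·√56/√0.945338 = -1.7995.
df = n − 2 = 56.
Two-sided p ≈ 0.0773, which is ≥ 0.01, so fail to reject H₀.
The data do not give significant evidence of a linear association between curing temperature and tensile strength.

t = -1.7995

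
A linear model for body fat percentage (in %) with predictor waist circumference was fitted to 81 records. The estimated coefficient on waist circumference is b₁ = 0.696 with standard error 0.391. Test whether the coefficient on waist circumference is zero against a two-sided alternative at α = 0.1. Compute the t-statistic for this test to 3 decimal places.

t = 1.780

H₀: β₁ = 0 vs H₁: β₁ ≠ 0.
t = (b₁ − β₁⁰)/SE = 0.696 / 0.391 = 1.780.
df = n − 2 = 81 − 2 = 79.
Two-sided p ≈ 0.0789, which is < 0.1, so reject H₀.
There is evidence that waist circumference is associated with body fat percentage.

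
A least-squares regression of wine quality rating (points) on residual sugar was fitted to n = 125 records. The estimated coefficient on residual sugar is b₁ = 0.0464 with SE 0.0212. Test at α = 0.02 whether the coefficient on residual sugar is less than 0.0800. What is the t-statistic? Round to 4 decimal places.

t = -1.5849

H₀: β₁ = 0.0800 vs H₁: β₁ < 0.0800.
t = (b₁ − β₁⁰)/SE = (0.0464 − 0.0800) / 0.0212 = -1.5849.
df = n − 2 = 125 − 2 = 123.
One-sided p ≈ 0.0578, which is ≥ 0.02, so fail to reject H₀.
The data do not give significant evidence that the true slope on residual sugar is below 0.0800 points per unit.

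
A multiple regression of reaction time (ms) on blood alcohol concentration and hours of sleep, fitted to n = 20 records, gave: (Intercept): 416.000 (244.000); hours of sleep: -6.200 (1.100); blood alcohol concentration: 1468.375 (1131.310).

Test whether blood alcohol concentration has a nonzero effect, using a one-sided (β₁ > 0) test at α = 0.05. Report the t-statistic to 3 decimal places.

t = 1.298

Read off: b = 1468.375, SE = 1131.310 for blood alcohol concentration.
H₀: β₁ = 0 vs H₁: β₁ > 0.
t = 1468.375 / 1131.310 = 1.298.
df = n − k − 1 = 20 − 2 − 1 = 17.
One-sided p ≈ 0.1058, which is ≥ 0.05, so fail to reject H₀.
The data do not give significant evidence that the true slope on blood alcohol concentration is positive, holding the other predictors fixed.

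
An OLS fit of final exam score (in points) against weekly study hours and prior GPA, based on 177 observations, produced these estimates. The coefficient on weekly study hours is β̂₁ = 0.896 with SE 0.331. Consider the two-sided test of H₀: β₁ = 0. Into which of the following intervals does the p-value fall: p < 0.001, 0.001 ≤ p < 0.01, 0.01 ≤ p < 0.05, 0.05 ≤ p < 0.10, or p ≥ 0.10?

t = 0.896 / 0.331 = 2.707.
df = n − k − 1 = 177 − 2 − 1 = 174.
Two-sided p = 2·P(T_{174} > |t|) ≈ 0.0075.
So 0.001 ≤ p < 0.01.

0.001 ≤ p < 0.01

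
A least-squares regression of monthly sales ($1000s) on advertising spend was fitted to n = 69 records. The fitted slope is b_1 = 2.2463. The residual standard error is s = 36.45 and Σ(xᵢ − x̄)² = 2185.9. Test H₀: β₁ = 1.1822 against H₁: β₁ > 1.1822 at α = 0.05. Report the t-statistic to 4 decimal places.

SE(b_1) = s/√Sₓₓ = 36.45/√2185.9 = 0.779619.
t = (2.2463 − 1.1822) / 0.779619 = 1.3649.
df = n − 2 = 67.
One-sided p ≈ 0.0884, which is ≥ 0.05, so fail to reject H₀.
The data do not give significant evidence that the true slope on advertising spend exceeds 1.1822 $1000s per unit.

t = 1.3649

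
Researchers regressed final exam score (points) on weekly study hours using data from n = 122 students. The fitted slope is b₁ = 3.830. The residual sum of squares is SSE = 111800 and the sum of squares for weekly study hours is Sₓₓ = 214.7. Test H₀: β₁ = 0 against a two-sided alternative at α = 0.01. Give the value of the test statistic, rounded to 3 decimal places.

t = 1.839

MSE = SSE/(n − 2) = 111800/120 = 931.667.
SE(b₁) = √(MSE/Sₓₓ) = √(931.667/214.7) = 2.08312.
t = 3.830 / 2.08312 = 1.839.
df = n − 2 = 120.
Two-sided p ≈ 0.0684, which is ≥ 0.01, so fail to reject H₀.
The data do not give significant evidence of an association between weekly study hours and final exam score.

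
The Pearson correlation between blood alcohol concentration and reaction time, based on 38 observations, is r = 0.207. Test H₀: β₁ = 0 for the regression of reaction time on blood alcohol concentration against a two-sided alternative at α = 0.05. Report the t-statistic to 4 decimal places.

t = r·√(n − 2)/√(1 − r²) = 0.207·√36/√0.957151 = 1.2695.
df = n − 2 = 36.
Two-sided p ≈ 0.2124, which is ≥ 0.05, so fail to reject H₀.
The data do not give significant evidence of a linear association between blood alcohol concentration and reaction time.

t = 1.2695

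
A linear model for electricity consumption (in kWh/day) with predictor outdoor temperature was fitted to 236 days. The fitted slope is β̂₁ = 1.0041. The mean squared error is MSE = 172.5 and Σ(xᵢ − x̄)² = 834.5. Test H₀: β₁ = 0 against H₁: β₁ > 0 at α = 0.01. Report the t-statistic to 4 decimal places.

SE(β̂₁) = √(MSE/Sₓₓ) = √(172.5/834.5) = 0.454654.
t = 1.0041 / 0.454654 = 2.2085.
df = n − 2 = 234.
One-sided p ≈ 0.0141, which is ≥ 0.01, so fail to reject H₀.
The data do not give significant evidence that the true slope on outdoor temperature is positive.

t = 2.2085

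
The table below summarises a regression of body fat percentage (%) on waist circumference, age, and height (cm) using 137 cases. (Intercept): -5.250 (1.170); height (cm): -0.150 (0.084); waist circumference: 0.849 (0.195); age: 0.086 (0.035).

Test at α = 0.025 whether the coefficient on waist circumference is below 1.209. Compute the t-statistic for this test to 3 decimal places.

t = -1.846

Read off: b = 0.849, SE = 0.195 for waist circumference.
H₀: β₁ = 1.209 vs H₁: β₁ < 1.209.
t = (0.849 − 1.209) / 0.195 = -1.846.
df = n − k − 1 = 137 − 3 − 1 = 133.
One-sided p ≈ 0.0335, which is ≥ 0.025, so fail to reject H₀.
The data do not give significant evidence that the true slope on waist circumference is below 1.209 % per unit, holding the other predictors fixed.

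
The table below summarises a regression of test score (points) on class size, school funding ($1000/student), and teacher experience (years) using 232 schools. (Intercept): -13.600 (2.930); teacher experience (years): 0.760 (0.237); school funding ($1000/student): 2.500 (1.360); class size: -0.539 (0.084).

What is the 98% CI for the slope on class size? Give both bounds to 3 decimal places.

(-0.736, -0.342)

Read off: b = -0.539, SE = 0.084 for class size.
df = n − k − 1 = 232 − 3 − 1 = 228.
t* = t_{0.01, 228} = 2.342814.
Margin = t* × SE = 2.342814 × 0.084 = 0.19680.
CI: -0.539 ± 0.19680 → (-0.736, -0.342).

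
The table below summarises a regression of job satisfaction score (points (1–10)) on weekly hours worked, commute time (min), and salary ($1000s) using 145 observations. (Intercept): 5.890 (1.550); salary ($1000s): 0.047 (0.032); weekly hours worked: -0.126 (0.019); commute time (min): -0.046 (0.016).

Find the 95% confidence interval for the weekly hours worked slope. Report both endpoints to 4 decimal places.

(-0.1636, -0.0884)

Read off: b = -0.126, SE = 0.019 for weekly hours worked.
df = n − k − 1 = 145 − 3 − 1 = 141.
t* = t_{0.025, 141} = 1.976931.
Margin = t* × SE = 1.976931 × 0.019 = 0.037562.
CI: -0.126 ± 0.037562 → (-0.1636, -0.0884).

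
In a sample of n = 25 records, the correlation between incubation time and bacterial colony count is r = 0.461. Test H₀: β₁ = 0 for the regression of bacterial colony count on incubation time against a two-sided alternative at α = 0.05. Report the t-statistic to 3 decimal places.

t = 2.491

t = r·√(n − 2)/√(1 − r²) = 0.461·√23/√0.787479 = 2.491.
df = n − 2 = 23.
Two-sided p ≈ 0.0204, which is < 0.05, so reject H₀.
There is evidence of a linear association between incubation time and bacterial colony count.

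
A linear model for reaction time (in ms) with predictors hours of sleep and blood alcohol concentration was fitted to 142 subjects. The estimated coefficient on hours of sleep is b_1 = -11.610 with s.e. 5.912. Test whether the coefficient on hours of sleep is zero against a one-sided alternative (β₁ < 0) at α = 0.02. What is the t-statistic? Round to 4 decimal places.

H₀: β₁ = 0 vs H₁: β₁ < 0.
t = (b_1 − β₁⁰)/SE = -11.610 / 5.912 = -1.9638.
df = n − k − 1 = 142 − 2 − 1 = 139.
One-sided p ≈ 0.0258, which is ≥ 0.02, so fail to reject H₀.
The data do not give significant evidence that the true slope on hours of sleep is negative, holding the other predictors fixed.

t = -1.9638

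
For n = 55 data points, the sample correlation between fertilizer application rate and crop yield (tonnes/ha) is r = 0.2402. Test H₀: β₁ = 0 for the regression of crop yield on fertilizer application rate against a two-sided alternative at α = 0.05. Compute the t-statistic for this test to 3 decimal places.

t = r·√(n − 2)/√(1 − r²) = 0.2402·√53/√0.942304 = 1.801.
df = n − 2 = 53.
Two-sided p ≈ 0.0773, which is ≥ 0.05, so fail to reject H₀.
The data do not give significant evidence of a linear association between fertilizer application rate and crop yield.

t = 1.801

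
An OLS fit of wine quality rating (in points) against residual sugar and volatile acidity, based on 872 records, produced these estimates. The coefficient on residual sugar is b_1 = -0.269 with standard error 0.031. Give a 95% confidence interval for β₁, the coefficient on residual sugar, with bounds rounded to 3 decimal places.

df = n − k − 1 = 872 − 2 − 1 = 869.
t* = t_{0.025, 869} = 1.962698.
Margin = t* × SE = 1.962698 × 0.031 = 0.06084.
CI: -0.269 ± 0.06084 → (-0.330, -0.208).
With 95% confidence, each one-unit increase in residual sugar is associated with a change of between -0.330 and -0.208 points in wine quality rating, holding the other predictors fixed.

(-0.330, -0.208)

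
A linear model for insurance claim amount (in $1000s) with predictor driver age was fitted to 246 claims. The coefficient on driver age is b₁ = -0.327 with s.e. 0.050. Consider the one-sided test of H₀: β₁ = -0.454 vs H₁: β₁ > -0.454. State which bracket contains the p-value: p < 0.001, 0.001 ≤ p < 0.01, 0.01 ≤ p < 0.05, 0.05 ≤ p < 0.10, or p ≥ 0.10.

0.001 ≤ p < 0.01

t = (-0.327 − (-0.454)) / 0.050 = 2.540.
df = n − 2 = 246 − 2 = 244.
One-sided p = P(T_{244} > t) ≈ 0.0059.
So 0.001 ≤ p < 0.01.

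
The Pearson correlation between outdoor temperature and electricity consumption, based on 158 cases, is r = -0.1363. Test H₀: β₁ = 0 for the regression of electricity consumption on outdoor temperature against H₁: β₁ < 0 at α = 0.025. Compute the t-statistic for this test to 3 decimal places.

t = r·√(n − 2)/√(1 − r²) = -0.1363·√156/√0.981422 = -1.718.
df = n − 2 = 156.
One-sided p ≈ 0.0439, which is ≥ 0.025, so fail to reject H₀.
The data do not give significant evidence of a linear association between outdoor temperature and electricity consumption.

t = -1.718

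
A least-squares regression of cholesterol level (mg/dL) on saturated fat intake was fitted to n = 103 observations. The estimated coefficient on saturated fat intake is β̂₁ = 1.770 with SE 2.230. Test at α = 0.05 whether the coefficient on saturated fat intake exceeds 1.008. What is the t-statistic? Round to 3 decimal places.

t = 0.342

H₀: β₁ = 1.008 vs H₁: β₁ > 1.008.
t = (β̂₁ − β₁⁰)/SE = (1.770 − 1.008) / 2.230 = 0.342.
df = n − 2 = 103 − 2 = 101.
One-sided p ≈ 0.3666, which is ≥ 0.05, so fail to reject H₀.
The data do not give significant evidence that the true slope on saturated fat intake exceeds 1.008 mg/dL per unit.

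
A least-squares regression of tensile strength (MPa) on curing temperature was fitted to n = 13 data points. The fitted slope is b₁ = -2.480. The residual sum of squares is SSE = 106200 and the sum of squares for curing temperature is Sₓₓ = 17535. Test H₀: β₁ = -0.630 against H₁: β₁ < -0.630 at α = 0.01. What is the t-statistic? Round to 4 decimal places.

t = -2.4932

MSE = SSE/(n − 2) = 106200/11 = 9654.55.
SE(b₁) = √(MSE/Sₓₓ) = √(9654.55/17535) = 0.742016.
t = (-2.480 − (-0.630)) / 0.742016 = -2.4932.
df = n − 2 = 11.
One-sided p ≈ 0.0149, which is ≥ 0.01, so fail to reject H₀.
The data do not give significant evidence that the true slope on curing temperature is below -0.630 MPa per unit.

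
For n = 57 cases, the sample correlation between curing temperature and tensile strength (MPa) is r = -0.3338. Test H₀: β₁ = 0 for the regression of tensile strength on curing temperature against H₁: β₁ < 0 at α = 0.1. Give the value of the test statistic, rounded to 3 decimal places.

t = -2.626

t = r·√(n − 2)/√(1 − r²) = -0.3338·√55/√0.888578 = -2.626.
df = n − 2 = 55.
One-sided p ≈ 0.0056, which is < 0.1, so reject H₀.
There is evidence of a linear association between curing temperature and tensile strength.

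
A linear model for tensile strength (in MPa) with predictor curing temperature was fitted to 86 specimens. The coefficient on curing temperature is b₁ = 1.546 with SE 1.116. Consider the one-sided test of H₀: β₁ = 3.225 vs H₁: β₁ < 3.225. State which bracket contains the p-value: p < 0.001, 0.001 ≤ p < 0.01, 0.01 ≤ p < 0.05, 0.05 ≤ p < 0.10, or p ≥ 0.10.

t = (1.546 − 3.225) / 1.116 = -1.504.
df = n − 2 = 86 − 2 = 84.
One-sided p = P(T_{84} < t) ≈ 0.0681.
So 0.05 ≤ p < 0.10.

0.05 ≤ p < 0.10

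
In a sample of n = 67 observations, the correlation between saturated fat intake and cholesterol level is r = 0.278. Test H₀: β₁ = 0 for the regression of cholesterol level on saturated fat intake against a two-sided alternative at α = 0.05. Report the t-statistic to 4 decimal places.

t = 2.3333

t = r·√(n − 2)/√(1 − r²) = 0.278·√65/√0.922716 = 2.3333.
df = n − 2 = 65.
Two-sided p ≈ 0.0227, which is < 0.05, so reject H₀.
There is evidence of a linear association between saturated fat intake and cholesterol level.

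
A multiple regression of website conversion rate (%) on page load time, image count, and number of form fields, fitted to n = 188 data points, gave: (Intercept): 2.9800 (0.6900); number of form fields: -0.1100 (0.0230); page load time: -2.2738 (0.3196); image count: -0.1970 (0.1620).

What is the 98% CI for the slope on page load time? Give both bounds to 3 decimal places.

Read off: b = -2.2738, SE = 0.3196 for page load time.
df = n − k − 1 = 188 − 3 − 1 = 184.
t* = t_{0.01, 184} = 2.346785.
Margin = t* × SE = 2.346785 × 0.3196 = 0.75003.
CI: -2.2738 ± 0.75003 → (-3.024, -1.524).

(-3.024, -1.524)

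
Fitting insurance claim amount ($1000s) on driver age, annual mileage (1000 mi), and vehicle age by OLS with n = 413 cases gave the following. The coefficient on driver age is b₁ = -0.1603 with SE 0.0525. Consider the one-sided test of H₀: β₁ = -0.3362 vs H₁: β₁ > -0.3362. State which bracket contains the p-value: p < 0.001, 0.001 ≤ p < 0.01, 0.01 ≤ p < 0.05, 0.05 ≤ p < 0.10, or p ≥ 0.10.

t = (-0.1603 − (-0.3362)) / 0.0525 = 3.350.
df = n − k − 1 = 413 − 3 − 1 = 409.
One-sided p = P(T_{409} > t) ≈ 0.0004.
So p < 0.001.

p < 0.001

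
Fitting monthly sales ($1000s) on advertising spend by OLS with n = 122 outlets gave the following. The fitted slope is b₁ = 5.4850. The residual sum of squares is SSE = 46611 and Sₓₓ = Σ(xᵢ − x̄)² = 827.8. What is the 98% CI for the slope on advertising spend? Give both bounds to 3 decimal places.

MSE = SSE/(n − 2) = 46611/120 = 388.425.
SE(b₁) = √(MSE/Sₓₓ) = √(388.425/827.8) = 0.685.
df = n − 2 = 120.
t* = t_{0.01, 120} = 2.357825.
Margin = t* × SE = 2.357825 × 0.685 = 1.61511.
CI: 5.4850 ± 1.61511 → (3.870, 7.100).
With 98% confidence, each one-unit increase in advertising spend is associated with a change of between 3.870 and 7.100 $1000s in monthly sales.

(3.870, 7.100)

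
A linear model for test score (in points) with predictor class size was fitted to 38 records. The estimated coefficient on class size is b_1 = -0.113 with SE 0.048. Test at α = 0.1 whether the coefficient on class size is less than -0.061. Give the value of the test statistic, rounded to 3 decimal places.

H₀: β₁ = -0.061 vs H₁: β₁ < -0.061.
t = (b_1 − β₁⁰)/SE = (-0.113 − (-0.061)) / 0.048 = -1.083.
df = n − 2 = 38 − 2 = 36.
One-sided p ≈ 0.1429, which is ≥ 0.1, so fail to reject H₀.
The data do not give significant evidence that the true slope on class size is below -0.061 points per unit.

t = -1.083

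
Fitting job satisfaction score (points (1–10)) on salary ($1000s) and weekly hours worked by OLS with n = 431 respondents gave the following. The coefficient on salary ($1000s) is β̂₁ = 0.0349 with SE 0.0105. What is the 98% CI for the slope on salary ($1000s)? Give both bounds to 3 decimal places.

df = n − k − 1 = 431 − 2 − 1 = 428.
t* = t_{0.01, 428} = 2.335092.
Margin = t* × SE = 2.335092 × 0.0105 = 0.02452.
CI: 0.0349 ± 0.02452 → (0.010, 0.059).
With 98% confidence, each one-unit increase in salary ($1000s) is associated with a change of between 0.010 and 0.059 points (1–10) in job satisfaction score, holding the other predictors fixed.

(0.010, 0.059)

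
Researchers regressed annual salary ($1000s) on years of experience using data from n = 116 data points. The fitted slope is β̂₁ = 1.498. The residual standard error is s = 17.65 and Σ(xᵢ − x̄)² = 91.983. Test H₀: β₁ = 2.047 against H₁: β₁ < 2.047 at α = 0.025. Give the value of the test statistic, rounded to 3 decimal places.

SE(β̂₁) = s/√Sₓₓ = 17.65/√91.983 = 1.84031.
t = (1.498 − 2.047) / 1.84031 = -0.298.
df = n − 2 = 114.
One-sided p ≈ 0.3830, which is ≥ 0.025, so fail to reject H₀.
The data do not give significant evidence that the true slope on years of experience is below 2.047 $1000s per unit.

t = -0.298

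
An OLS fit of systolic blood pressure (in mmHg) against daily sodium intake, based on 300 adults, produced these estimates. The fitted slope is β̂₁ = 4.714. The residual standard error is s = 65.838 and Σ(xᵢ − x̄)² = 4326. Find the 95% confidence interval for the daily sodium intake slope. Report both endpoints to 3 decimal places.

(2.744, 6.684)

SE(β̂₁) = s/√Sₓₓ = 65.838/√4326 = 1.001.
df = n − 2 = 298.
t* = t_{0.025, 298} = 1.967957.
Margin = t* × SE = 1.967957 × 1.001 = 1.96992.
CI: 4.714 ± 1.96992 → (2.744, 6.684).
With 95% confidence, each one-unit increase in daily sodium intake is associated with a change of between 2.744 and 6.684 mmHg in systolic blood pressure.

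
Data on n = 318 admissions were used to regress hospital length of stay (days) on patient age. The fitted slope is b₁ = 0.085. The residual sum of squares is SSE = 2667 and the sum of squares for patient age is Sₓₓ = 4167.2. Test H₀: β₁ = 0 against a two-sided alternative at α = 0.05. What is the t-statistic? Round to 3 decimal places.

MSE = SSE/(n − 2) = 2667/316 = 8.43987.
SE(b₁) = √(MSE/Sₓₓ) = √(8.43987/4167.2) = 0.0450034.
t = 0.085 / 0.0450034 = 1.889.
df = n − 2 = 316.
Two-sided p ≈ 0.0598, which is ≥ 0.05, so fail to reject H₀.
The data do not give significant evidence of an association between patient age and hospital length of stay.

t = 1.889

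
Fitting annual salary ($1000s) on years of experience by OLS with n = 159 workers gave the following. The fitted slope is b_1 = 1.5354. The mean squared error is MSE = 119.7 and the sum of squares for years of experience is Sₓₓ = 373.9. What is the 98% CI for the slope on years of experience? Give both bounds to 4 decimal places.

SE(b_1) = √(MSE/Sₓₓ) = √(119.7/373.9) = 0.565808.
df = n − 2 = 157.
t* = t_{0.01, 157} = 2.350334.
Margin = t* × SE = 2.350334 × 0.565808 = 1.329838.
CI: 1.5354 ± 1.329838 → (0.2056, 2.8652).
With 98% confidence, each one-unit increase in years of experience is associated with a change of between 0.2056 and 2.8652 $1000s in annual salary.

(0.2056, 2.8652)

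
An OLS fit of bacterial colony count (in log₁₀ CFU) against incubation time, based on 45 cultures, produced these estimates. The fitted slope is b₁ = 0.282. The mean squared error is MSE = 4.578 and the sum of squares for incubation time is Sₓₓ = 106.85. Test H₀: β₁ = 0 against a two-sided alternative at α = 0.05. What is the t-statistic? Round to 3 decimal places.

t = 1.362

SE(b₁) = √(MSE/Sₓₓ) = √(4.578/106.85) = 0.206991.
t = 0.282 / 0.206991 = 1.362.
df = n − 2 = 43.
Two-sided p ≈ 0.1802, which is ≥ 0.05, so fail to reject H₀.
The data do not give significant evidence of an association between incubation time and bacterial colony count.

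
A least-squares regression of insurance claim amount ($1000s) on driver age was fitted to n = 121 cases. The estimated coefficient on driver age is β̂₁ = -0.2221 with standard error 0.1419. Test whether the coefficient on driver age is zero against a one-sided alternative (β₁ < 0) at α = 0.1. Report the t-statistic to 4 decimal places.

t = -1.5652

H₀: β₁ = 0 vs H₁: β₁ < 0.
t = (β̂₁ − β₁⁰)/SE = -0.2221 / 0.1419 = -1.5652.
df = n − 2 = 121 − 2 = 119.
One-sided p ≈ 0.0601, which is < 0.1, so reject H₀.
There is evidence that the true slope on driver age is negative.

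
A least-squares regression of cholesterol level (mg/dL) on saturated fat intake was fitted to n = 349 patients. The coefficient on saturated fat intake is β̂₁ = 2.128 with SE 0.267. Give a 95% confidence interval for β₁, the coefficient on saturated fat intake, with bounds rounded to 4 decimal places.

(1.6029, 2.6531)

df = n − 2 = 349 − 2 = 347.
t* = t_{0.025, 347} = 1.966824.
Margin = t* × SE = 1.966824 × 0.267 = 0.525142.
CI: 2.128 ± 0.525142 → (1.6029, 2.6531).
With 95% confidence, each one-unit increase in saturated fat intake is associated with a change of between 1.6029 and 2.6531 mg/dL in cholesterol level.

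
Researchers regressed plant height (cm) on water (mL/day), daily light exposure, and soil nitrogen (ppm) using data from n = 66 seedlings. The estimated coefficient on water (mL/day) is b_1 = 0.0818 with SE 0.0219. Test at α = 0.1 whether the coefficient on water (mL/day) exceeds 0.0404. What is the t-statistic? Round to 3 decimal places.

H₀: β₁ = 0.0404 vs H₁: β₁ > 0.0404.
t = (b_1 − β₁⁰)/SE = (0.0818 − 0.0404) / 0.0219 = 1.890.
df = n − k − 1 = 66 − 3 − 1 = 62.
One-sided p ≈ 0.0317, which is < 0.1, so reject H₀.
There is evidence that the true slope on water (mL/day) exceeds 0.0404 cm per unit, holding the other predictors fixed.

t = 1.890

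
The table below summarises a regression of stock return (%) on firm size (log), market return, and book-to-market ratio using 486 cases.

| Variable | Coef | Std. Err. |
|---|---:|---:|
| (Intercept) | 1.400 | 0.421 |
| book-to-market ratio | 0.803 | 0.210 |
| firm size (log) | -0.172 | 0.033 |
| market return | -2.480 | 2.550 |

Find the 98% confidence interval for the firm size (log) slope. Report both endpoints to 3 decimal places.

Read off: b = -0.172, SE = 0.033 for firm size (log).
df = n − k − 1 = 486 − 3 − 1 = 482.
t* = t_{0.01, 482} = 2.334109.
Margin = t* × SE = 2.334109 × 0.033 = 0.07703.
CI: -0.172 ± 0.07703 → (-0.249, -0.095).

(-0.249, -0.095)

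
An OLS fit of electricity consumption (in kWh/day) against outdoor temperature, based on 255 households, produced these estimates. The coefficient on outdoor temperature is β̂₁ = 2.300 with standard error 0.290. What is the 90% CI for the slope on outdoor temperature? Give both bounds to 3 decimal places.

df = n − 2 = 255 − 2 = 253.
t* = t_{0.05, 253} = 1.650899.
Margin = t* × SE = 1.650899 × 0.290 = 0.47876.
CI: 2.300 ± 0.47876 → (1.821, 2.779).
With 90% confidence, each one-unit increase in outdoor temperature is associated with a change of between 1.821 and 2.779 kWh/day in electricity consumption.

(1.821, 2.779)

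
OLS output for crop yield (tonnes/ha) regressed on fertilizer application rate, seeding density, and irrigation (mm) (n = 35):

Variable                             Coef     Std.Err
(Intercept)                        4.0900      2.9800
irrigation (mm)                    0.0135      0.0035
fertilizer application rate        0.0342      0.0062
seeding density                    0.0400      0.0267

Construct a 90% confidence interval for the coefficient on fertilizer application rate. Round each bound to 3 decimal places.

(0.024, 0.045)

Read off: b = 0.0342, SE = 0.0062 for fertilizer application rate.
df = n − k − 1 = 35 − 3 − 1 = 31.
t* = t_{0.05, 31} = 1.695519.
Margin = t* × SE = 1.695519 × 0.0062 = 0.01051.
CI: 0.0342 ± 0.01051 → (0.024, 0.045).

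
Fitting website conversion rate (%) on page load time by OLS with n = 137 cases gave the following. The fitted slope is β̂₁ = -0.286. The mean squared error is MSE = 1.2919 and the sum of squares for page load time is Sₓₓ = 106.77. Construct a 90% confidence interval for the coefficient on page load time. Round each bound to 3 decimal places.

(-0.468, -0.104)

SE(β̂₁) = √(MSE/Sₓₓ) = √(1.2919/106.77) = 0.109999.
df = n − 2 = 135.
t* = t_{0.05, 135} = 1.656219.
Margin = t* × SE = 1.656219 × 0.109999 = 0.18218.
CI: -0.286 ± 0.18218 → (-0.468, -0.104).
With 90% confidence, each one-unit increase in page load time is associated with a change of between -0.468 and -0.104 % in website conversion rate.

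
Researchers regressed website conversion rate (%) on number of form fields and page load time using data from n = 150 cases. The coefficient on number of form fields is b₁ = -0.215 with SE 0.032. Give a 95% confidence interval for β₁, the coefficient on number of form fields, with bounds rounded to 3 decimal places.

df = n − k − 1 = 150 − 2 − 1 = 147.
t* = t_{0.025, 147} = 1.976233.
Margin = t* × SE = 1.976233 × 0.032 = 0.06324.
CI: -0.215 ± 0.06324 → (-0.278, -0.152).
With 95% confidence, each one-unit increase in number of form fields is associated with a change of between -0.278 and -0.152 % in website conversion rate, holding the other predictors fixed.

(-0.278, -0.152)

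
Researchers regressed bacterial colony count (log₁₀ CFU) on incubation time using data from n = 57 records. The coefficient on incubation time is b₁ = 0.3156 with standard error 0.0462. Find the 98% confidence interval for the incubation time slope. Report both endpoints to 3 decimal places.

df = n − 2 = 57 − 2 = 55.
t* = t_{0.01, 55} = 2.396081.
Margin = t* × SE = 2.396081 × 0.0462 = 0.11070.
CI: 0.3156 ± 0.11070 → (0.205, 0.426).
With 98% confidence, each one-unit increase in incubation time is associated with a change of between 0.205 and 0.426 log₁₀ CFU in bacterial colony count.

(0.205, 0.426)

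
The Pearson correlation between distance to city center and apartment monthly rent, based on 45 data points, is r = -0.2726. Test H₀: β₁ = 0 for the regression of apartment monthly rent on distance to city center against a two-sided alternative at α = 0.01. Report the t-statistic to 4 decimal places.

t = -1.8579

t = r·√(n − 2)/√(1 − r²) = -0.2726·√43/√0.925689 = -1.8579.
df = n − 2 = 43.
Two-sided p ≈ 0.0700, which is ≥ 0.01, so fail to reject H₀.
The data do not give significant evidence of a linear association between distance to city center and apartment monthly rent.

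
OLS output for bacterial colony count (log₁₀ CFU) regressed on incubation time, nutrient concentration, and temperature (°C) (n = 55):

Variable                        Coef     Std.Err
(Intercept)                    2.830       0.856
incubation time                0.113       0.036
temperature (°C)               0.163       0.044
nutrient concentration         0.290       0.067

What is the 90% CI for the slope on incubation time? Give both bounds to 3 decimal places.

Read off: b = 0.113, SE = 0.036 for incubation time.
df = n − k − 1 = 55 − 3 − 1 = 51.
t* = t_{0.05, 51} = 1.675285.
Margin = t* × SE = 1.675285 × 0.036 = 0.06031.
CI: 0.113 ± 0.06031 → (0.053, 0.173).

(0.053, 0.173)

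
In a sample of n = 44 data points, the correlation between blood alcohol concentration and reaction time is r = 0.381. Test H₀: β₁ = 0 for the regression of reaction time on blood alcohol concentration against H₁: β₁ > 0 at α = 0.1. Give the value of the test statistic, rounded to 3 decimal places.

t = r·√(n − 2)/√(1 − r²) = 0.381·√42/√0.854839 = 2.671.
df = n − 2 = 42.
One-sided p ≈ 0.0054, which is < 0.1, so reject H₀.
There is evidence of a linear association between blood alcohol concentration and reaction time.

t = 2.671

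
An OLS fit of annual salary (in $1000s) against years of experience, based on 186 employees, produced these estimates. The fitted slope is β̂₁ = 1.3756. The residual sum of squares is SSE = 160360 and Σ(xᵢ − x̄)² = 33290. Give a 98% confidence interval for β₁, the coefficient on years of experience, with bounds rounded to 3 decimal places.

(0.996, 1.755)

MSE = SSE/(n − 2) = 160360/184 = 871.522.
SE(β̂₁) = √(MSE/Sₓₓ) = √(871.522/33290) = 0.161801.
df = n − 2 = 184.
t* = t_{0.01, 184} = 2.346785.
Margin = t* × SE = 2.346785 × 0.161801 = 0.37971.
CI: 1.3756 ± 0.37971 → (0.996, 1.755).
With 98% confidence, each one-unit increase in years of experience is associated with a change of between 0.996 and 1.755 $1000s in annual salary.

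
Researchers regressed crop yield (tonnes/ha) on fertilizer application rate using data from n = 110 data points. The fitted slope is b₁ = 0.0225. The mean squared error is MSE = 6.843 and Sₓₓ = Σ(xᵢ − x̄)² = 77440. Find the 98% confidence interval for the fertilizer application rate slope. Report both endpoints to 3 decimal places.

(0.000, 0.045)

SE(b₁) = √(MSE/Sₓₓ) = √(6.843/77440) = 0.00940028.
df = n − 2 = 108.
t* = t_{0.01, 108} = 2.361372.
Margin = t* × SE = 2.361372 × 0.00940028 = 0.02220.
CI: 0.0225 ± 0.02220 → (0.000, 0.045).
With 98% confidence, each one-unit increase in fertilizer application rate is associated with a change of between 0.000 and 0.045 tonnes/ha in crop yield.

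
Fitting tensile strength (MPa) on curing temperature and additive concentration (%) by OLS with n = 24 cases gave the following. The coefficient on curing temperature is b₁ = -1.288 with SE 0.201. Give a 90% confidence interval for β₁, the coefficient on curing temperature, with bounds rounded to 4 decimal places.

(-1.6339, -0.9421)

df = n − k − 1 = 24 − 2 − 1 = 21.
t* = t_{0.05, 21} = 1.720743.
Margin = t* × SE = 1.720743 × 0.201 = 0.345869.
CI: -1.288 ± 0.345869 → (-1.6339, -0.9421).
With 90% confidence, each one-unit increase in curing temperature is associated with a change of between -1.6339 and -0.9421 MPa in tensile strength, holding the other predictors fixed.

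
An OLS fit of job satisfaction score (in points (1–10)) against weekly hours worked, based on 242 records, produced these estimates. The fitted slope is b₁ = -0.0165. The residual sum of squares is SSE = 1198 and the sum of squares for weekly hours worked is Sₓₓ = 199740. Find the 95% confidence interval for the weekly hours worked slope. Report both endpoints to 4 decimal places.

MSE = SSE/(n − 2) = 1198/240 = 4.99167.
SE(b₁) = √(MSE/Sₓₓ) = √(4.99167/199740) = 0.00499908.
df = n − 2 = 240.
t* = t_{0.025, 240} = 1.969898.
Margin = t* × SE = 1.969898 × 0.00499908 = 0.009848.
CI: -0.0165 ± 0.009848 → (-0.0263, -0.0067).
With 95% confidence, each one-unit increase in weekly hours worked is associated with a change of between -0.0263 and -0.0067 points (1–10) in job satisfaction score.

(-0.0263, -0.0067)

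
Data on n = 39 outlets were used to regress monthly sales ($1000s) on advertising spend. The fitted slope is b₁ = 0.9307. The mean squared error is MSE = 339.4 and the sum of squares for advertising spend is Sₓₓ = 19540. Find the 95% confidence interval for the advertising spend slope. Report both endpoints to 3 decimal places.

SE(b₁) = √(MSE/Sₓₓ) = √(339.4/19540) = 0.131793.
df = n − 2 = 37.
t* = t_{0.025, 37} = 2.026192.
Margin = t* × SE = 2.026192 × 0.131793 = 0.26704.
CI: 0.9307 ± 0.26704 → (0.664, 1.198).
With 95% confidence, each one-unit increase in advertising spend is associated with a change of between 0.664 and 1.198 $1000s in monthly sales.

(0.664, 1.198)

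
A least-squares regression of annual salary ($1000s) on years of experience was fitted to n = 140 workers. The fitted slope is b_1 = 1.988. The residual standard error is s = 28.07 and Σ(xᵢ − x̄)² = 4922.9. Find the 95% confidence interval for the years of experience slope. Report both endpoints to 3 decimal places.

SE(b_1) = s/√Sₓₓ = 28.07/√4922.9 = 0.400066.
df = n − 2 = 138.
t* = t_{0.025, 138} = 1.977304.
Margin = t* × SE = 1.977304 × 0.400066 = 0.79105.
CI: 1.988 ± 0.79105 → (1.197, 2.779).
With 95% confidence, each one-unit increase in years of experience is associated with a change of between 1.197 and 2.779 $1000s in annual salary.

(1.197, 2.779)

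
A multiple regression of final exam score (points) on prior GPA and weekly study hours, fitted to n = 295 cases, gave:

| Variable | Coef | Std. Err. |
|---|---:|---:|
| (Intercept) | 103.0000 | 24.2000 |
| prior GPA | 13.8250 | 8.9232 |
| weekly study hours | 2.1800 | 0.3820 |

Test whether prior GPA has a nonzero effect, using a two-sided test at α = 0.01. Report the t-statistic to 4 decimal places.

t = 1.5493

Read off: b = 13.8250, SE = 8.9232 for prior GPA.
H₀: β₁ = 0 vs H₁: β₁ ≠ 0.
t = 13.8250 / 8.9232 = 1.5493.
df = n − k − 1 = 295 − 2 − 1 = 292.
Two-sided p ≈ 0.1224, which is ≥ 0.01, so fail to reject H₀.
The data do not give significant evidence of an association between prior GPA and final exam score, after adjusting for the other predictors.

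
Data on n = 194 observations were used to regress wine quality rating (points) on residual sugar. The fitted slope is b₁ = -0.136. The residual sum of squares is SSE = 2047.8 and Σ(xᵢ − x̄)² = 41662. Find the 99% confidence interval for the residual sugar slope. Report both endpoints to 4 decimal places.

(-0.1776, -0.0944)

MSE = SSE/(n − 2) = 2047.8/192 = 10.6656.
SE(b₁) = √(MSE/Sₓₓ) = √(10.6656/41662) = 0.0160001.
df = n − 2 = 192.
t* = t_{0.005, 192} = 2.601678.
Margin = t* × SE = 2.601678 × 0.0160001 = 0.041627.
CI: -0.136 ± 0.041627 → (-0.1776, -0.0944).
With 99% confidence, each one-unit increase in residual sugar is associated with a change of between -0.1776 and -0.0944 points in wine quality rating.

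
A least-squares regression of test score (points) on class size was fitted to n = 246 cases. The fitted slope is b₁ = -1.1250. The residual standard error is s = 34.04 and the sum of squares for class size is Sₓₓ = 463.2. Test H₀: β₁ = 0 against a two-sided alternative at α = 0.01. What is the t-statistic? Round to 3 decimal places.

SE(b₁) = s/√Sₓₓ = 34.04/√463.2 = 1.58163.
t = -1.1250 / 1.58163 = -0.711.
df = n − 2 = 244.
Two-sided p ≈ 0.4776, which is ≥ 0.01, so fail to reject H₀.
The data do not give significant evidence of an association between class size and test score.

t = -0.711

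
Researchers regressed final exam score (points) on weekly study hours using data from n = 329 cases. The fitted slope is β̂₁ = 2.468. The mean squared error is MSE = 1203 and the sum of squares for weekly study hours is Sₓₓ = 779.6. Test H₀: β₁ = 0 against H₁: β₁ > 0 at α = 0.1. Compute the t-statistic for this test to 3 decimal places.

t = 1.987

SE(β̂₁) = √(MSE/Sₓₓ) = √(1203/779.6) = 1.24222.
t = 2.468 / 1.24222 = 1.987.
df = n − 2 = 327.
One-sided p ≈ 0.0239, which is < 0.1, so reject H₀.
There is evidence that the true slope on weekly study hours is positive.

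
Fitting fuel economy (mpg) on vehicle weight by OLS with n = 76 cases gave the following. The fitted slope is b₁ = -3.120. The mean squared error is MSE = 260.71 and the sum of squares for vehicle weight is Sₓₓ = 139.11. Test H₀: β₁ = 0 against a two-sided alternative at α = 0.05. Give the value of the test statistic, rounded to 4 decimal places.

SE(b₁) = √(MSE/Sₓₓ) = √(260.71/139.11) = 1.36899.
t = -3.120 / 1.36899 = -2.2791.
df = n − 2 = 74.
Two-sided p ≈ 0.0255, which is < 0.05, so reject H₀.
There is evidence that vehicle weight is associated with fuel economy.

t = -2.2791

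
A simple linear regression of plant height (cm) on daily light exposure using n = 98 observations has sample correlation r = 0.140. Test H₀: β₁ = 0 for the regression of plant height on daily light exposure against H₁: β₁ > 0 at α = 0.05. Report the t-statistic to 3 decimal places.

t = 1.385

t = r·√(n − 2)/√(1 − r²) = 0.140·√96/√0.9804 = 1.385.
df = n − 2 = 96.
One-sided p ≈ 0.0846, which is ≥ 0.05, so fail to reject H₀.
The data do not give significant evidence of a linear association between daily light exposure and plant height.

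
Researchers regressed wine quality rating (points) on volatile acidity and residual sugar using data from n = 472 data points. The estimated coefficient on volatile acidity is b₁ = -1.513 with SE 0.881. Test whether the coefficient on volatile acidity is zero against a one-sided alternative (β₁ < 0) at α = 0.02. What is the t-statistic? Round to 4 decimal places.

t = -1.7174

H₀: β₁ = 0 vs H₁: β₁ < 0.
t = (b₁ − β₁⁰)/SE = -1.513 / 0.881 = -1.7174.
df = n − k − 1 = 472 − 2 − 1 = 469.
One-sided p ≈ 0.0433, which is ≥ 0.02, so fail to reject H₀.
The data do not give significant evidence that the true slope on volatile acidity is negative, holding the other predictors fixed.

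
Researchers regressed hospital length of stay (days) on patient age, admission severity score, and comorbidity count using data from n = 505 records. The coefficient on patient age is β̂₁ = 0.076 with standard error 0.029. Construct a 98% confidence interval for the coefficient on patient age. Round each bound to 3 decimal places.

df = n − k − 1 = 505 − 3 − 1 = 501.
t* = t_{0.01, 501} = 2.333814.
Margin = t* × SE = 2.333814 × 0.029 = 0.06768.
CI: 0.076 ± 0.06768 → (0.008, 0.144).
With 98% confidence, each one-unit increase in patient age is associated with a change of between 0.008 and 0.144 days in hospital length of stay, holding the other predictors fixed.

(0.008, 0.144)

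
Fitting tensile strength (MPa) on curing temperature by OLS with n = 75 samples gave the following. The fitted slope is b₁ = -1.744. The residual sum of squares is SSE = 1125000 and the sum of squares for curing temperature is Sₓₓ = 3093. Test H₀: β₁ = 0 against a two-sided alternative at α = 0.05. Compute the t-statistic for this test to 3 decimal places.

MSE = SSE/(n − 2) = 1125000/73 = 15411.
SE(b₁) = √(MSE/Sₓₓ) = √(15411/3093) = 2.23216.
t = -1.744 / 2.23216 = -0.781.
df = n − 2 = 73.
Two-sided p ≈ 0.4371, which is ≥ 0.05, so fail to reject H₀.
The data do not give significant evidence of an association between curing temperature and tensile strength.

t = -0.781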